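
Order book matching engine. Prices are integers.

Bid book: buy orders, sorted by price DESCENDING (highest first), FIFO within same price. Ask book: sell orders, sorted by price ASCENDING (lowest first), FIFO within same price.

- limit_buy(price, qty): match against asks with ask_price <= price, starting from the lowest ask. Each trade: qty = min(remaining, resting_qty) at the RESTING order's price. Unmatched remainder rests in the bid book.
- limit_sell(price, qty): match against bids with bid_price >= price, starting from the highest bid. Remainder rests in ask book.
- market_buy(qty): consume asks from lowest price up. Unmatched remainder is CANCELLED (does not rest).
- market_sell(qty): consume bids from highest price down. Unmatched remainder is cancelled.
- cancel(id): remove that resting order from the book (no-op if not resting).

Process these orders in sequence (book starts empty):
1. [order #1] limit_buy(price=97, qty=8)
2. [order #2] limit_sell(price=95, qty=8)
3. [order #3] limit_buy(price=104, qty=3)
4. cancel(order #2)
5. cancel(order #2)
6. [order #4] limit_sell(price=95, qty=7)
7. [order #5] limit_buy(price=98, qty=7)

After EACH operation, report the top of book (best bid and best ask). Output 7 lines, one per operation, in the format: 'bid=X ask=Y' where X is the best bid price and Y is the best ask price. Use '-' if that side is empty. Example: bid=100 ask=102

After op 1 [order #1] limit_buy(price=97, qty=8): fills=none; bids=[#1:8@97] asks=[-]
After op 2 [order #2] limit_sell(price=95, qty=8): fills=#1x#2:8@97; bids=[-] asks=[-]
After op 3 [order #3] limit_buy(price=104, qty=3): fills=none; bids=[#3:3@104] asks=[-]
After op 4 cancel(order #2): fills=none; bids=[#3:3@104] asks=[-]
After op 5 cancel(order #2): fills=none; bids=[#3:3@104] asks=[-]
After op 6 [order #4] limit_sell(price=95, qty=7): fills=#3x#4:3@104; bids=[-] asks=[#4:4@95]
After op 7 [order #5] limit_buy(price=98, qty=7): fills=#5x#4:4@95; bids=[#5:3@98] asks=[-]

Answer: bid=97 ask=-
bid=- ask=-
bid=104 ask=-
bid=104 ask=-
bid=104 ask=-
bid=- ask=95
bid=98 ask=-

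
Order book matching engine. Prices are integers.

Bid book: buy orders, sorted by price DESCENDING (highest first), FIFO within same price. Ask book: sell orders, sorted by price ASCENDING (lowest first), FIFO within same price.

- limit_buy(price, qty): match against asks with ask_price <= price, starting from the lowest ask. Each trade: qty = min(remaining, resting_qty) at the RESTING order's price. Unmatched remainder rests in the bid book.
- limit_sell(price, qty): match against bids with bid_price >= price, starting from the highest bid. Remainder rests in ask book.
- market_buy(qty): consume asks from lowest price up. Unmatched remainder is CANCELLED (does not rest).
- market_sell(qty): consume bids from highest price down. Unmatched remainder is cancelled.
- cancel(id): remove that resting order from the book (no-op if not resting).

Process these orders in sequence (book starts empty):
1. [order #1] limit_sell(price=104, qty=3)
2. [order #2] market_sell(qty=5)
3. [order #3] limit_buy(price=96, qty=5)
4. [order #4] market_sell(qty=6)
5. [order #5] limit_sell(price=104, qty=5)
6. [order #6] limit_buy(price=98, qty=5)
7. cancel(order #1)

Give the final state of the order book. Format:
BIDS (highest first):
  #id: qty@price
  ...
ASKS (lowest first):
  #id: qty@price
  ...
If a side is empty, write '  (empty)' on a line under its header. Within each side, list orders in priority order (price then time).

Answer: BIDS (highest first):
  #6: 5@98
ASKS (lowest first):
  #5: 5@104

Derivation:
After op 1 [order #1] limit_sell(price=104, qty=3): fills=none; bids=[-] asks=[#1:3@104]
After op 2 [order #2] market_sell(qty=5): fills=none; bids=[-] asks=[#1:3@104]
After op 3 [order #3] limit_buy(price=96, qty=5): fills=none; bids=[#3:5@96] asks=[#1:3@104]
After op 4 [order #4] market_sell(qty=6): fills=#3x#4:5@96; bids=[-] asks=[#1:3@104]
After op 5 [order #5] limit_sell(price=104, qty=5): fills=none; bids=[-] asks=[#1:3@104 #5:5@104]
After op 6 [order #6] limit_buy(price=98, qty=5): fills=none; bids=[#6:5@98] asks=[#1:3@104 #5:5@104]
After op 7 cancel(order #1): fills=none; bids=[#6:5@98] asks=[#5:5@104]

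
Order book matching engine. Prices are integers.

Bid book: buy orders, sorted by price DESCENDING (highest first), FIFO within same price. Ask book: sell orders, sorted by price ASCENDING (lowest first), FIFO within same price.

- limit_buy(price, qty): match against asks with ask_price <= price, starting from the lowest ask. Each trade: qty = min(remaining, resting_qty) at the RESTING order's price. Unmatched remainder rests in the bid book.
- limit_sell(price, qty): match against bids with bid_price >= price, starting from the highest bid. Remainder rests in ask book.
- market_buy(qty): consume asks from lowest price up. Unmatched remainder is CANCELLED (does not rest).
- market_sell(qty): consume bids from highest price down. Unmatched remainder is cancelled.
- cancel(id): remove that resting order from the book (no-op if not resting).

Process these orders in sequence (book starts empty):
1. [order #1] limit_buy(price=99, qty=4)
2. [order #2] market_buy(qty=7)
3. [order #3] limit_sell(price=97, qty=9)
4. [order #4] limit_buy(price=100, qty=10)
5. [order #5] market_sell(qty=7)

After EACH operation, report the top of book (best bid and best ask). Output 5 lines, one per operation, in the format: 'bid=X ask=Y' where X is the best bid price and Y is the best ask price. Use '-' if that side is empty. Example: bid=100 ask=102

After op 1 [order #1] limit_buy(price=99, qty=4): fills=none; bids=[#1:4@99] asks=[-]
After op 2 [order #2] market_buy(qty=7): fills=none; bids=[#1:4@99] asks=[-]
After op 3 [order #3] limit_sell(price=97, qty=9): fills=#1x#3:4@99; bids=[-] asks=[#3:5@97]
After op 4 [order #4] limit_buy(price=100, qty=10): fills=#4x#3:5@97; bids=[#4:5@100] asks=[-]
After op 5 [order #5] market_sell(qty=7): fills=#4x#5:5@100; bids=[-] asks=[-]

Answer: bid=99 ask=-
bid=99 ask=-
bid=- ask=97
bid=100 ask=-
bid=- ask=-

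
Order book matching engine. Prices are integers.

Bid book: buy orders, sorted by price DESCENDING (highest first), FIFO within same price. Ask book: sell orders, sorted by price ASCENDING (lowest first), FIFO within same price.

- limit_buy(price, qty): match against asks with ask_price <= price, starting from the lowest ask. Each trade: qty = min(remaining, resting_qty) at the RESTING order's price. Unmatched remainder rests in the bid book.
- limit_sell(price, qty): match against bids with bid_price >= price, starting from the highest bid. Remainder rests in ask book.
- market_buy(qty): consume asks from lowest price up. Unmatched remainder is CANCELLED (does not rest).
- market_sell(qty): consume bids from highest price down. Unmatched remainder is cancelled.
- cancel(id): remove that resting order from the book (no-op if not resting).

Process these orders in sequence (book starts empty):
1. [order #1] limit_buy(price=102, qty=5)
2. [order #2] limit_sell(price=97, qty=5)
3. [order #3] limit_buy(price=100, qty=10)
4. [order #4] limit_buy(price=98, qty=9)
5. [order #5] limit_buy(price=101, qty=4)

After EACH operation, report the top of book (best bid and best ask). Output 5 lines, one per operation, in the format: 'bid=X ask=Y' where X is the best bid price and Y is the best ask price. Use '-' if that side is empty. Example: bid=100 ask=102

Answer: bid=102 ask=-
bid=- ask=-
bid=100 ask=-
bid=100 ask=-
bid=101 ask=-

Derivation:
After op 1 [order #1] limit_buy(price=102, qty=5): fills=none; bids=[#1:5@102] asks=[-]
After op 2 [order #2] limit_sell(price=97, qty=5): fills=#1x#2:5@102; bids=[-] asks=[-]
After op 3 [order #3] limit_buy(price=100, qty=10): fills=none; bids=[#3:10@100] asks=[-]
After op 4 [order #4] limit_buy(price=98, qty=9): fills=none; bids=[#3:10@100 #4:9@98] asks=[-]
After op 5 [order #5] limit_buy(price=101, qty=4): fills=none; bids=[#5:4@101 #3:10@100 #4:9@98] asks=[-]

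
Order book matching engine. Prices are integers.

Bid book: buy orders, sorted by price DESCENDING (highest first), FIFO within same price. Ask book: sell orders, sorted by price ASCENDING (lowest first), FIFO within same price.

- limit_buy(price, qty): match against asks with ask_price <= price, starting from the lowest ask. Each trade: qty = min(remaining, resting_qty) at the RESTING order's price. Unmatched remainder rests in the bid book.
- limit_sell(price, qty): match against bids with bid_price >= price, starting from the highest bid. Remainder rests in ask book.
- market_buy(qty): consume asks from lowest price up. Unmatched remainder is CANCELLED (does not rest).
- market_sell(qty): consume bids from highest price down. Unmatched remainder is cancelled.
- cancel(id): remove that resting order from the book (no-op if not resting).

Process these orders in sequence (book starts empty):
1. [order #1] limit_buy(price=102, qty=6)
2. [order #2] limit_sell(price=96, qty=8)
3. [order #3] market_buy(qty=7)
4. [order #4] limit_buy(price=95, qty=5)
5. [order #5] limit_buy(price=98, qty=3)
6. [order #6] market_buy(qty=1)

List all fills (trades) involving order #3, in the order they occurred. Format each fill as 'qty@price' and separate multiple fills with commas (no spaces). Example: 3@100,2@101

After op 1 [order #1] limit_buy(price=102, qty=6): fills=none; bids=[#1:6@102] asks=[-]
After op 2 [order #2] limit_sell(price=96, qty=8): fills=#1x#2:6@102; bids=[-] asks=[#2:2@96]
After op 3 [order #3] market_buy(qty=7): fills=#3x#2:2@96; bids=[-] asks=[-]
After op 4 [order #4] limit_buy(price=95, qty=5): fills=none; bids=[#4:5@95] asks=[-]
After op 5 [order #5] limit_buy(price=98, qty=3): fills=none; bids=[#5:3@98 #4:5@95] asks=[-]
After op 6 [order #6] market_buy(qty=1): fills=none; bids=[#5:3@98 #4:5@95] asks=[-]

Answer: 2@96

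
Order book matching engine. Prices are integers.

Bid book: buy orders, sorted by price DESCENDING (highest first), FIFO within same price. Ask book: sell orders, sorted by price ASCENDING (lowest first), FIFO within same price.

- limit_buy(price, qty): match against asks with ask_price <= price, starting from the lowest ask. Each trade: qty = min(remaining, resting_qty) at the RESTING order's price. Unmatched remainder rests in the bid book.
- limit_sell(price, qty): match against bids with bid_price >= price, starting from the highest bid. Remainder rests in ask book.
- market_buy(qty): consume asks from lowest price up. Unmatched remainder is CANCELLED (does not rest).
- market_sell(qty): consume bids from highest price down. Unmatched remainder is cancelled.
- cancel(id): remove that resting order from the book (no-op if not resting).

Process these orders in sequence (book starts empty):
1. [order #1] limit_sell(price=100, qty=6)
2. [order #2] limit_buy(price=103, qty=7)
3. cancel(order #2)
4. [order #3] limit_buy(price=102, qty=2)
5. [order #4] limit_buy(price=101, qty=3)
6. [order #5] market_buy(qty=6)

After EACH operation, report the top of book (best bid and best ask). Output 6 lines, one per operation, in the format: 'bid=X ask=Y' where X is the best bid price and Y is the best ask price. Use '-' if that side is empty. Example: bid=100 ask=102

Answer: bid=- ask=100
bid=103 ask=-
bid=- ask=-
bid=102 ask=-
bid=102 ask=-
bid=102 ask=-

Derivation:
After op 1 [order #1] limit_sell(price=100, qty=6): fills=none; bids=[-] asks=[#1:6@100]
After op 2 [order #2] limit_buy(price=103, qty=7): fills=#2x#1:6@100; bids=[#2:1@103] asks=[-]
After op 3 cancel(order #2): fills=none; bids=[-] asks=[-]
After op 4 [order #3] limit_buy(price=102, qty=2): fills=none; bids=[#3:2@102] asks=[-]
After op 5 [order #4] limit_buy(price=101, qty=3): fills=none; bids=[#3:2@102 #4:3@101] asks=[-]
After op 6 [order #5] market_buy(qty=6): fills=none; bids=[#3:2@102 #4:3@101] asks=[-]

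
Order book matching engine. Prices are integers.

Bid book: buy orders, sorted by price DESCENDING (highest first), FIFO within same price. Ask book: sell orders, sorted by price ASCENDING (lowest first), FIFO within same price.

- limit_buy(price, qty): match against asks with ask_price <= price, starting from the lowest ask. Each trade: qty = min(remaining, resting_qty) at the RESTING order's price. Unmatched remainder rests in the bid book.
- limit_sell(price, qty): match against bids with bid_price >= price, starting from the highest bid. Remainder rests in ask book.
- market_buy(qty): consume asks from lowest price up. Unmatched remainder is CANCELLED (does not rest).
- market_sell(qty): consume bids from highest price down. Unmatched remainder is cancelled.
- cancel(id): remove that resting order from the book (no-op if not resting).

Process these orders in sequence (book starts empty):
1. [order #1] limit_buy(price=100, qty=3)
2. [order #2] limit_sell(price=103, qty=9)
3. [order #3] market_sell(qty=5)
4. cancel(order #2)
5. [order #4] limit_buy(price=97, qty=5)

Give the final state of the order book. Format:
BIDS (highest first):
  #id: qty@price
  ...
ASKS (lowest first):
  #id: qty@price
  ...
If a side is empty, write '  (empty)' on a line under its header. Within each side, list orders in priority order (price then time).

Answer: BIDS (highest first):
  #4: 5@97
ASKS (lowest first):
  (empty)

Derivation:
After op 1 [order #1] limit_buy(price=100, qty=3): fills=none; bids=[#1:3@100] asks=[-]
After op 2 [order #2] limit_sell(price=103, qty=9): fills=none; bids=[#1:3@100] asks=[#2:9@103]
After op 3 [order #3] market_sell(qty=5): fills=#1x#3:3@100; bids=[-] asks=[#2:9@103]
After op 4 cancel(order #2): fills=none; bids=[-] asks=[-]
After op 5 [order #4] limit_buy(price=97, qty=5): fills=none; bids=[#4:5@97] asks=[-]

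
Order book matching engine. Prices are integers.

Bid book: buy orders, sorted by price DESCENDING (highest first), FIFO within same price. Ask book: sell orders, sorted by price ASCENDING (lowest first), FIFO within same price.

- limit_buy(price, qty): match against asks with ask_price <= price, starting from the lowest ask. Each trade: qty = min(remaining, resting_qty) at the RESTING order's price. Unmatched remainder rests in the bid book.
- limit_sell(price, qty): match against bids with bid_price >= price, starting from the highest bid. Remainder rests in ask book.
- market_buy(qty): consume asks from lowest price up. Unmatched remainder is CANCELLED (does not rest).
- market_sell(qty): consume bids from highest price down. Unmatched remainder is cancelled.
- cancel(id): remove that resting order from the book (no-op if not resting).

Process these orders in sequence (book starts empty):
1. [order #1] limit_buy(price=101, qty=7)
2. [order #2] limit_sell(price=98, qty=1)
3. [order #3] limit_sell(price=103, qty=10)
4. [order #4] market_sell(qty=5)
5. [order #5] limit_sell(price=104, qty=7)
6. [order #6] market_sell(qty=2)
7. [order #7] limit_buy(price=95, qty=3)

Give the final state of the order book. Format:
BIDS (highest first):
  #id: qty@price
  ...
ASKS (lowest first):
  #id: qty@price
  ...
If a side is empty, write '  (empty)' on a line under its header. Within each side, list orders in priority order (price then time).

After op 1 [order #1] limit_buy(price=101, qty=7): fills=none; bids=[#1:7@101] asks=[-]
After op 2 [order #2] limit_sell(price=98, qty=1): fills=#1x#2:1@101; bids=[#1:6@101] asks=[-]
After op 3 [order #3] limit_sell(price=103, qty=10): fills=none; bids=[#1:6@101] asks=[#3:10@103]
After op 4 [order #4] market_sell(qty=5): fills=#1x#4:5@101; bids=[#1:1@101] asks=[#3:10@103]
After op 5 [order #5] limit_sell(price=104, qty=7): fills=none; bids=[#1:1@101] asks=[#3:10@103 #5:7@104]
After op 6 [order #6] market_sell(qty=2): fills=#1x#6:1@101; bids=[-] asks=[#3:10@103 #5:7@104]
After op 7 [order #7] limit_buy(price=95, qty=3): fills=none; bids=[#7:3@95] asks=[#3:10@103 #5:7@104]

Answer: BIDS (highest first):
  #7: 3@95
ASKS (lowest first):
  #3: 10@103
  #5: 7@104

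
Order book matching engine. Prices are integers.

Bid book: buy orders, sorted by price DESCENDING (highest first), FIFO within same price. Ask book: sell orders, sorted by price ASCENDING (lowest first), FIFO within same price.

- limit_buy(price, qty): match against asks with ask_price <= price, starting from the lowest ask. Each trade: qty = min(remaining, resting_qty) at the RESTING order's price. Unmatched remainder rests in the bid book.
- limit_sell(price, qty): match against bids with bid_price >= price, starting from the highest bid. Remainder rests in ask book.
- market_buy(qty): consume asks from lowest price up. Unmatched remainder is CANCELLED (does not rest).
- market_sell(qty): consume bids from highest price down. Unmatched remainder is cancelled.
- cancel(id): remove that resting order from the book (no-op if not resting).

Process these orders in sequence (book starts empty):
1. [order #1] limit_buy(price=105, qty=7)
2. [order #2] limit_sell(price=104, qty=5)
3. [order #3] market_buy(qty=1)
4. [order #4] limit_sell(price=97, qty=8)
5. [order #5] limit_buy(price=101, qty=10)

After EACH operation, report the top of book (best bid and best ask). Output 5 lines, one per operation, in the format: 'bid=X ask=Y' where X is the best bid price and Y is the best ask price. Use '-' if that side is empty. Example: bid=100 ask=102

Answer: bid=105 ask=-
bid=105 ask=-
bid=105 ask=-
bid=- ask=97
bid=101 ask=-

Derivation:
After op 1 [order #1] limit_buy(price=105, qty=7): fills=none; bids=[#1:7@105] asks=[-]
After op 2 [order #2] limit_sell(price=104, qty=5): fills=#1x#2:5@105; bids=[#1:2@105] asks=[-]
After op 3 [order #3] market_buy(qty=1): fills=none; bids=[#1:2@105] asks=[-]
After op 4 [order #4] limit_sell(price=97, qty=8): fills=#1x#4:2@105; bids=[-] asks=[#4:6@97]
After op 5 [order #5] limit_buy(price=101, qty=10): fills=#5x#4:6@97; bids=[#5:4@101] asks=[-]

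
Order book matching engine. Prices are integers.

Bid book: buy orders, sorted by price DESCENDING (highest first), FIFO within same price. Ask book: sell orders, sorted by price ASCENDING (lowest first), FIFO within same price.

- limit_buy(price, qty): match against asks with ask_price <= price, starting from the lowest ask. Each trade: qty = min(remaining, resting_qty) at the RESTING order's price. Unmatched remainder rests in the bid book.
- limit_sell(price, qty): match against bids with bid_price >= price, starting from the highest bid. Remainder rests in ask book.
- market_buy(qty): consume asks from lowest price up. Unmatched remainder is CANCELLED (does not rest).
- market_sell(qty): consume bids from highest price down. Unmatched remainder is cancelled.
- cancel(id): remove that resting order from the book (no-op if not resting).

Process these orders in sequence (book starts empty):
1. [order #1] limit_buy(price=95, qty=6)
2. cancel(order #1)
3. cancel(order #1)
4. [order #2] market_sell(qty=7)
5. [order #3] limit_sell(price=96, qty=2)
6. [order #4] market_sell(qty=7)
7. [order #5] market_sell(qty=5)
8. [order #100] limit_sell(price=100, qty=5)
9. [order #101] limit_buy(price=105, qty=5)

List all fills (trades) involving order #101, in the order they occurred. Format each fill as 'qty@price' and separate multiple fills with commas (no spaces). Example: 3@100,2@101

After op 1 [order #1] limit_buy(price=95, qty=6): fills=none; bids=[#1:6@95] asks=[-]
After op 2 cancel(order #1): fills=none; bids=[-] asks=[-]
After op 3 cancel(order #1): fills=none; bids=[-] asks=[-]
After op 4 [order #2] market_sell(qty=7): fills=none; bids=[-] asks=[-]
After op 5 [order #3] limit_sell(price=96, qty=2): fills=none; bids=[-] asks=[#3:2@96]
After op 6 [order #4] market_sell(qty=7): fills=none; bids=[-] asks=[#3:2@96]
After op 7 [order #5] market_sell(qty=5): fills=none; bids=[-] asks=[#3:2@96]
After op 8 [order #100] limit_sell(price=100, qty=5): fills=none; bids=[-] asks=[#3:2@96 #100:5@100]
After op 9 [order #101] limit_buy(price=105, qty=5): fills=#101x#3:2@96 #101x#100:3@100; bids=[-] asks=[#100:2@100]

Answer: 2@96,3@100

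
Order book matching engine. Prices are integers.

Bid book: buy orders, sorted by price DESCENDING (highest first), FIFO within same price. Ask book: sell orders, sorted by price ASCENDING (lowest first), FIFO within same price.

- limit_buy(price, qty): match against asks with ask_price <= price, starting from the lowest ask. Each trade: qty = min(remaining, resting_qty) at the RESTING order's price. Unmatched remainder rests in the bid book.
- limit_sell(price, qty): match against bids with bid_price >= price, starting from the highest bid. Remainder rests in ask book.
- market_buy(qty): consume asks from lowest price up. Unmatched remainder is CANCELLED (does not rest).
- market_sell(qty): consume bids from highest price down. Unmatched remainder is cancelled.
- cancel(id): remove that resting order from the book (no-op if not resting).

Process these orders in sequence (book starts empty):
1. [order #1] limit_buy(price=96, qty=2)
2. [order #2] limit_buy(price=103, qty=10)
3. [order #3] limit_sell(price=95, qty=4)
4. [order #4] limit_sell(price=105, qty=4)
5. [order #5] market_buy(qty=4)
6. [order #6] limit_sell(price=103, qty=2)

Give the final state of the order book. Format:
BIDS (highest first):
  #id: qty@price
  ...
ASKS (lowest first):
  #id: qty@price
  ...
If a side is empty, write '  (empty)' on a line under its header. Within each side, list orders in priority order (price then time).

Answer: BIDS (highest first):
  #2: 4@103
  #1: 2@96
ASKS (lowest first):
  (empty)

Derivation:
After op 1 [order #1] limit_buy(price=96, qty=2): fills=none; bids=[#1:2@96] asks=[-]
After op 2 [order #2] limit_buy(price=103, qty=10): fills=none; bids=[#2:10@103 #1:2@96] asks=[-]
After op 3 [order #3] limit_sell(price=95, qty=4): fills=#2x#3:4@103; bids=[#2:6@103 #1:2@96] asks=[-]
After op 4 [order #4] limit_sell(price=105, qty=4): fills=none; bids=[#2:6@103 #1:2@96] asks=[#4:4@105]
After op 5 [order #5] market_buy(qty=4): fills=#5x#4:4@105; bids=[#2:6@103 #1:2@96] asks=[-]
After op 6 [order #6] limit_sell(price=103, qty=2): fills=#2x#6:2@103; bids=[#2:4@103 #1:2@96] asks=[-]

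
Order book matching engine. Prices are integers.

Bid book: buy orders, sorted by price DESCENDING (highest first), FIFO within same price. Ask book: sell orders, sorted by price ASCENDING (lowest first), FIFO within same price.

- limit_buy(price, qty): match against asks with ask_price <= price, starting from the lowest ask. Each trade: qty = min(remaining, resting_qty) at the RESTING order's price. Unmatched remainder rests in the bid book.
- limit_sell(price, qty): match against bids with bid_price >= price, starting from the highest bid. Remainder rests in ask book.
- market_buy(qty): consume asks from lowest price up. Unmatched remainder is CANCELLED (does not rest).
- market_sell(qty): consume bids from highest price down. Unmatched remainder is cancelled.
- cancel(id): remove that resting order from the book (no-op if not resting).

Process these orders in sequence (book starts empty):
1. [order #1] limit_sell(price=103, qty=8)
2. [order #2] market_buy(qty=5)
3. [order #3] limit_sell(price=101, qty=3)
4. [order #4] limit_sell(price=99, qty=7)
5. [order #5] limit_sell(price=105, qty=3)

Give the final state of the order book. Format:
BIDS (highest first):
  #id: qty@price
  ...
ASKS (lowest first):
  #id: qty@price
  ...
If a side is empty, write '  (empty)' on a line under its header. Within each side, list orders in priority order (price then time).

After op 1 [order #1] limit_sell(price=103, qty=8): fills=none; bids=[-] asks=[#1:8@103]
After op 2 [order #2] market_buy(qty=5): fills=#2x#1:5@103; bids=[-] asks=[#1:3@103]
After op 3 [order #3] limit_sell(price=101, qty=3): fills=none; bids=[-] asks=[#3:3@101 #1:3@103]
After op 4 [order #4] limit_sell(price=99, qty=7): fills=none; bids=[-] asks=[#4:7@99 #3:3@101 #1:3@103]
After op 5 [order #5] limit_sell(price=105, qty=3): fills=none; bids=[-] asks=[#4:7@99 #3:3@101 #1:3@103 #5:3@105]

Answer: BIDS (highest first):
  (empty)
ASKS (lowest first):
  #4: 7@99
  #3: 3@101
  #1: 3@103
  #5: 3@105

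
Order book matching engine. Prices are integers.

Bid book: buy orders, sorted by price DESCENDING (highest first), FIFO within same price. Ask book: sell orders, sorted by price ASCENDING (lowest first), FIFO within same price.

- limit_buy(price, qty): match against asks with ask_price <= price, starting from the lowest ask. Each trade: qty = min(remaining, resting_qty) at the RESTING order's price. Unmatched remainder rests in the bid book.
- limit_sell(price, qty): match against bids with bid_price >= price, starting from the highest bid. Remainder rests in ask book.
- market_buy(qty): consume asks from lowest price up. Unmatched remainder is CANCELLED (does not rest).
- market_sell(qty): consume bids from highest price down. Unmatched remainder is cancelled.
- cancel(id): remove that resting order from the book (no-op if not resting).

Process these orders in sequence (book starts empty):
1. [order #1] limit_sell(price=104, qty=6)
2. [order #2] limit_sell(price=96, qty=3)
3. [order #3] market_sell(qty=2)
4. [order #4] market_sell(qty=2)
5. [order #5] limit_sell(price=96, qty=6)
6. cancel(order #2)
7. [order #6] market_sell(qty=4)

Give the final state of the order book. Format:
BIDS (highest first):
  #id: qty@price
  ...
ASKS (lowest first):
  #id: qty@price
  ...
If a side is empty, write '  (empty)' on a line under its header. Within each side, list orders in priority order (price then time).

Answer: BIDS (highest first):
  (empty)
ASKS (lowest first):
  #5: 6@96
  #1: 6@104

Derivation:
After op 1 [order #1] limit_sell(price=104, qty=6): fills=none; bids=[-] asks=[#1:6@104]
After op 2 [order #2] limit_sell(price=96, qty=3): fills=none; bids=[-] asks=[#2:3@96 #1:6@104]
After op 3 [order #3] market_sell(qty=2): fills=none; bids=[-] asks=[#2:3@96 #1:6@104]
After op 4 [order #4] market_sell(qty=2): fills=none; bids=[-] asks=[#2:3@96 #1:6@104]
After op 5 [order #5] limit_sell(price=96, qty=6): fills=none; bids=[-] asks=[#2:3@96 #5:6@96 #1:6@104]
After op 6 cancel(order #2): fills=none; bids=[-] asks=[#5:6@96 #1:6@104]
After op 7 [order #6] market_sell(qty=4): fills=none; bids=[-] asks=[#5:6@96 #1:6@104]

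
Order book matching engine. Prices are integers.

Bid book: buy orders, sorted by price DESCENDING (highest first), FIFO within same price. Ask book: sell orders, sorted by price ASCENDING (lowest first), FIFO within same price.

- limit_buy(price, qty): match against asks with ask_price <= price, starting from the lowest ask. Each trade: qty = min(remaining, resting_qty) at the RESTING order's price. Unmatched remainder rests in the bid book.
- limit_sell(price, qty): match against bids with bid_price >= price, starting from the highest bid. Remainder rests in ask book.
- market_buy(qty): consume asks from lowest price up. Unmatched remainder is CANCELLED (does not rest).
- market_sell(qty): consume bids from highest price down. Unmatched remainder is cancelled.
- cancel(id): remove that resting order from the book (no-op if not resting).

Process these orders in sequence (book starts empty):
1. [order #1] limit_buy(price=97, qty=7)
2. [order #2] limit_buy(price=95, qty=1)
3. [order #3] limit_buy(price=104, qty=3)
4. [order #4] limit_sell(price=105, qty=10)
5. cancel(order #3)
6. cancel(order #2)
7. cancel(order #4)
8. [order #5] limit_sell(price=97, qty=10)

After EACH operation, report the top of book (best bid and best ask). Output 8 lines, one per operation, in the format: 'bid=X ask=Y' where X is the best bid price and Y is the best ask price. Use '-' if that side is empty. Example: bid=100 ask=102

Answer: bid=97 ask=-
bid=97 ask=-
bid=104 ask=-
bid=104 ask=105
bid=97 ask=105
bid=97 ask=105
bid=97 ask=-
bid=- ask=97

Derivation:
After op 1 [order #1] limit_buy(price=97, qty=7): fills=none; bids=[#1:7@97] asks=[-]
After op 2 [order #2] limit_buy(price=95, qty=1): fills=none; bids=[#1:7@97 #2:1@95] asks=[-]
After op 3 [order #3] limit_buy(price=104, qty=3): fills=none; bids=[#3:3@104 #1:7@97 #2:1@95] asks=[-]
After op 4 [order #4] limit_sell(price=105, qty=10): fills=none; bids=[#3:3@104 #1:7@97 #2:1@95] asks=[#4:10@105]
After op 5 cancel(order #3): fills=none; bids=[#1:7@97 #2:1@95] asks=[#4:10@105]
After op 6 cancel(order #2): fills=none; bids=[#1:7@97] asks=[#4:10@105]
After op 7 cancel(order #4): fills=none; bids=[#1:7@97] asks=[-]
After op 8 [order #5] limit_sell(price=97, qty=10): fills=#1x#5:7@97; bids=[-] asks=[#5:3@97]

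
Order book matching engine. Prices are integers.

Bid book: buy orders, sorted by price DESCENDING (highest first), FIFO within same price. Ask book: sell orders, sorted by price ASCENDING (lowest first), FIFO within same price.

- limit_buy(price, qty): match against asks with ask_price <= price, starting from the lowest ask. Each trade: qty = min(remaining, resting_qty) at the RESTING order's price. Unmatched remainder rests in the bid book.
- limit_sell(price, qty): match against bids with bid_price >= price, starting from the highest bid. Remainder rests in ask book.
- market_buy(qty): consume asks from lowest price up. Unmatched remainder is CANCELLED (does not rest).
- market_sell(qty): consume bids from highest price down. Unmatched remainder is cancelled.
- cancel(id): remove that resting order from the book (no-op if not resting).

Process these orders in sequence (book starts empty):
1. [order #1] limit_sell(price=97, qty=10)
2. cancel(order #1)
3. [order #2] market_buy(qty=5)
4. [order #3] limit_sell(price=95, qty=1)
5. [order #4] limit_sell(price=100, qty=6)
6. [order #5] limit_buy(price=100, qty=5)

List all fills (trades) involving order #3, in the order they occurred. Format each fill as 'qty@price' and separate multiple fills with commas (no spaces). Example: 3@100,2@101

Answer: 1@95

Derivation:
After op 1 [order #1] limit_sell(price=97, qty=10): fills=none; bids=[-] asks=[#1:10@97]
After op 2 cancel(order #1): fills=none; bids=[-] asks=[-]
After op 3 [order #2] market_buy(qty=5): fills=none; bids=[-] asks=[-]
After op 4 [order #3] limit_sell(price=95, qty=1): fills=none; bids=[-] asks=[#3:1@95]
After op 5 [order #4] limit_sell(price=100, qty=6): fills=none; bids=[-] asks=[#3:1@95 #4:6@100]
After op 6 [order #5] limit_buy(price=100, qty=5): fills=#5x#3:1@95 #5x#4:4@100; bids=[-] asks=[#4:2@100]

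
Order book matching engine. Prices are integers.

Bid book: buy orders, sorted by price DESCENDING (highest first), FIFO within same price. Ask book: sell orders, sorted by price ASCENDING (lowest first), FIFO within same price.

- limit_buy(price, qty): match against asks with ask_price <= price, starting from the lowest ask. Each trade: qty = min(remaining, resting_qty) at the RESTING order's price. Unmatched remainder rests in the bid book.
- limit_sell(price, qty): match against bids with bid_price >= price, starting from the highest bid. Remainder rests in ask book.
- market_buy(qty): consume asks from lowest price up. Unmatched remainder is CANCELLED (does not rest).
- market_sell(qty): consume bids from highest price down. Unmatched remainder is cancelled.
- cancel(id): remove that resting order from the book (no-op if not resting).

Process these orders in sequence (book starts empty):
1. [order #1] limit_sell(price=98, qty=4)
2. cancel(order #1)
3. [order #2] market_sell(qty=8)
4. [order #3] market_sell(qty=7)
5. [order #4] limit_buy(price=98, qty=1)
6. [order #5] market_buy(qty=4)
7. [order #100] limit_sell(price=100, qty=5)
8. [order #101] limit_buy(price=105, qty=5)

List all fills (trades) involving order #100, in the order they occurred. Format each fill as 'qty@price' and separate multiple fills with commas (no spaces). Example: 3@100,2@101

Answer: 5@100

Derivation:
After op 1 [order #1] limit_sell(price=98, qty=4): fills=none; bids=[-] asks=[#1:4@98]
After op 2 cancel(order #1): fills=none; bids=[-] asks=[-]
After op 3 [order #2] market_sell(qty=8): fills=none; bids=[-] asks=[-]
After op 4 [order #3] market_sell(qty=7): fills=none; bids=[-] asks=[-]
After op 5 [order #4] limit_buy(price=98, qty=1): fills=none; bids=[#4:1@98] asks=[-]
After op 6 [order #5] market_buy(qty=4): fills=none; bids=[#4:1@98] asks=[-]
After op 7 [order #100] limit_sell(price=100, qty=5): fills=none; bids=[#4:1@98] asks=[#100:5@100]
After op 8 [order #101] limit_buy(price=105, qty=5): fills=#101x#100:5@100; bids=[#4:1@98] asks=[-]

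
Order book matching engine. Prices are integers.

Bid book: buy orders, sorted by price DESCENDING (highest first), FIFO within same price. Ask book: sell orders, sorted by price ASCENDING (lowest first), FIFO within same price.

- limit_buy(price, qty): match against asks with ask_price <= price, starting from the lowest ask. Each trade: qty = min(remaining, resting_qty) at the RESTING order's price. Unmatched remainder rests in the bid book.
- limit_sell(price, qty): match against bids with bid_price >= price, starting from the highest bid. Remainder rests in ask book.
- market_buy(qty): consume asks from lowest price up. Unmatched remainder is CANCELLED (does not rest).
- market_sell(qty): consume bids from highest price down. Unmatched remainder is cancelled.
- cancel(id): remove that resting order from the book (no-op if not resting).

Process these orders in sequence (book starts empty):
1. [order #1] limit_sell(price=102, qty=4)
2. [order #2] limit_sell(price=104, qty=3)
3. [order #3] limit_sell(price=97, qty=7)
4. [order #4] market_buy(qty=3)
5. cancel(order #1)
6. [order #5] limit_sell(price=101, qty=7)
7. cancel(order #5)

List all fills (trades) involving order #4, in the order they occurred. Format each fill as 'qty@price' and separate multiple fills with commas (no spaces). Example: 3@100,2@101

After op 1 [order #1] limit_sell(price=102, qty=4): fills=none; bids=[-] asks=[#1:4@102]
After op 2 [order #2] limit_sell(price=104, qty=3): fills=none; bids=[-] asks=[#1:4@102 #2:3@104]
After op 3 [order #3] limit_sell(price=97, qty=7): fills=none; bids=[-] asks=[#3:7@97 #1:4@102 #2:3@104]
After op 4 [order #4] market_buy(qty=3): fills=#4x#3:3@97; bids=[-] asks=[#3:4@97 #1:4@102 #2:3@104]
After op 5 cancel(order #1): fills=none; bids=[-] asks=[#3:4@97 #2:3@104]
After op 6 [order #5] limit_sell(price=101, qty=7): fills=none; bids=[-] asks=[#3:4@97 #5:7@101 #2:3@104]
After op 7 cancel(order #5): fills=none; bids=[-] asks=[#3:4@97 #2:3@104]

Answer: 3@97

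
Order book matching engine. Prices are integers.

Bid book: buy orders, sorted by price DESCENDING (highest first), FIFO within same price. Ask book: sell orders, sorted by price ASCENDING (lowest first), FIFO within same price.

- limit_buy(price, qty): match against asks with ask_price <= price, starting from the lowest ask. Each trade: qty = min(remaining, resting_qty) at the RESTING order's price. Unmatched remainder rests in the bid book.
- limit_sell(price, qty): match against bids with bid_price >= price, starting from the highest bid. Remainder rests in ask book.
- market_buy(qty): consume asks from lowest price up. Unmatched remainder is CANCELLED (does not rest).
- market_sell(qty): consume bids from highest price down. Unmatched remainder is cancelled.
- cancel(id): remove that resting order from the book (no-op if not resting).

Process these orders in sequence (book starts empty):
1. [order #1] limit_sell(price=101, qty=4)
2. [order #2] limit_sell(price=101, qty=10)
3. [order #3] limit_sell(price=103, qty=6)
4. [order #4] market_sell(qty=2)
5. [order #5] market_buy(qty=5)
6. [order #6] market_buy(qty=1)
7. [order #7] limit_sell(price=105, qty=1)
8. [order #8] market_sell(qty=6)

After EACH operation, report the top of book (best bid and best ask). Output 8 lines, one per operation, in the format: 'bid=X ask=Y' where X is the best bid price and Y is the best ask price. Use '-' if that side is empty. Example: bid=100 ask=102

Answer: bid=- ask=101
bid=- ask=101
bid=- ask=101
bid=- ask=101
bid=- ask=101
bid=- ask=101
bid=- ask=101
bid=- ask=101

Derivation:
After op 1 [order #1] limit_sell(price=101, qty=4): fills=none; bids=[-] asks=[#1:4@101]
After op 2 [order #2] limit_sell(price=101, qty=10): fills=none; bids=[-] asks=[#1:4@101 #2:10@101]
After op 3 [order #3] limit_sell(price=103, qty=6): fills=none; bids=[-] asks=[#1:4@101 #2:10@101 #3:6@103]
After op 4 [order #4] market_sell(qty=2): fills=none; bids=[-] asks=[#1:4@101 #2:10@101 #3:6@103]
After op 5 [order #5] market_buy(qty=5): fills=#5x#1:4@101 #5x#2:1@101; bids=[-] asks=[#2:9@101 #3:6@103]
After op 6 [order #6] market_buy(qty=1): fills=#6x#2:1@101; bids=[-] asks=[#2:8@101 #3:6@103]
After op 7 [order #7] limit_sell(price=105, qty=1): fills=none; bids=[-] asks=[#2:8@101 #3:6@103 #7:1@105]
After op 8 [order #8] market_sell(qty=6): fills=none; bids=[-] asks=[#2:8@101 #3:6@103 #7:1@105]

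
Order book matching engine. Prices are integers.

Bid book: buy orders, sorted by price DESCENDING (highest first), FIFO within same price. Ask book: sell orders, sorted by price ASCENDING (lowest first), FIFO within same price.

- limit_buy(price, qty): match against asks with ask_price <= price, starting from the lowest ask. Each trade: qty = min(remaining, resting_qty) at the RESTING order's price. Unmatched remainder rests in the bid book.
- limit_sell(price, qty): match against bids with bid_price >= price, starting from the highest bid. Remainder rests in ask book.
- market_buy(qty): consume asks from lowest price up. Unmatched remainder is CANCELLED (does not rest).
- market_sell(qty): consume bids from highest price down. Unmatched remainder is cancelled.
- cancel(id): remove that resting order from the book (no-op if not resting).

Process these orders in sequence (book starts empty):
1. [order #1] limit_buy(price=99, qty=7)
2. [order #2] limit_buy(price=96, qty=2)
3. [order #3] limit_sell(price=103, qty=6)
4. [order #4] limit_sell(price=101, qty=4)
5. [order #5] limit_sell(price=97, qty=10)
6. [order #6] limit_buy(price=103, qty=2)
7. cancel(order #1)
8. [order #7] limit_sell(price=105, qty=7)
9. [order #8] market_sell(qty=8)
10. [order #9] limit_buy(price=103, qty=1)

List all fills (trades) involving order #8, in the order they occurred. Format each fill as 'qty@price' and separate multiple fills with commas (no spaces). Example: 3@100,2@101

Answer: 2@96

Derivation:
After op 1 [order #1] limit_buy(price=99, qty=7): fills=none; bids=[#1:7@99] asks=[-]
After op 2 [order #2] limit_buy(price=96, qty=2): fills=none; bids=[#1:7@99 #2:2@96] asks=[-]
After op 3 [order #3] limit_sell(price=103, qty=6): fills=none; bids=[#1:7@99 #2:2@96] asks=[#3:6@103]
After op 4 [order #4] limit_sell(price=101, qty=4): fills=none; bids=[#1:7@99 #2:2@96] asks=[#4:4@101 #3:6@103]
After op 5 [order #5] limit_sell(price=97, qty=10): fills=#1x#5:7@99; bids=[#2:2@96] asks=[#5:3@97 #4:4@101 #3:6@103]
After op 6 [order #6] limit_buy(price=103, qty=2): fills=#6x#5:2@97; bids=[#2:2@96] asks=[#5:1@97 #4:4@101 #3:6@103]
After op 7 cancel(order #1): fills=none; bids=[#2:2@96] asks=[#5:1@97 #4:4@101 #3:6@103]
After op 8 [order #7] limit_sell(price=105, qty=7): fills=none; bids=[#2:2@96] asks=[#5:1@97 #4:4@101 #3:6@103 #7:7@105]
After op 9 [order #8] market_sell(qty=8): fills=#2x#8:2@96; bids=[-] asks=[#5:1@97 #4:4@101 #3:6@103 #7:7@105]
After op 10 [order #9] limit_buy(price=103, qty=1): fills=#9x#5:1@97; bids=[-] asks=[#4:4@101 #3:6@103 #7:7@105]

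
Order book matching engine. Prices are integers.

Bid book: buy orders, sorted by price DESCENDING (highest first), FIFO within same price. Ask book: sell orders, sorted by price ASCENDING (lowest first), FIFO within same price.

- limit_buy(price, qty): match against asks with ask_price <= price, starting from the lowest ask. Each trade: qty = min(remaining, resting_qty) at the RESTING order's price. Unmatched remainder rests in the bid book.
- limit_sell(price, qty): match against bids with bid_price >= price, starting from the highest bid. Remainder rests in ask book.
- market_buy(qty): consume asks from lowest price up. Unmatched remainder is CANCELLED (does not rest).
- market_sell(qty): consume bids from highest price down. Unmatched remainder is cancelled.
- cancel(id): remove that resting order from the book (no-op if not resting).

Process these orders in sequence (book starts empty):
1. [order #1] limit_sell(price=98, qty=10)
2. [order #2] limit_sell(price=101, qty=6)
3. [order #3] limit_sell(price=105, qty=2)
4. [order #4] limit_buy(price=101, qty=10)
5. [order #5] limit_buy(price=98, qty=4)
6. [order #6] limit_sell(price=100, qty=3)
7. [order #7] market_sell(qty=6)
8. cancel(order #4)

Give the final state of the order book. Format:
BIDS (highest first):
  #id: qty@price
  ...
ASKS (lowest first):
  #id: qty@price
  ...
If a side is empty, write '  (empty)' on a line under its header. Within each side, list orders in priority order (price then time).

Answer: BIDS (highest first):
  (empty)
ASKS (lowest first):
  #6: 3@100
  #2: 6@101
  #3: 2@105

Derivation:
After op 1 [order #1] limit_sell(price=98, qty=10): fills=none; bids=[-] asks=[#1:10@98]
After op 2 [order #2] limit_sell(price=101, qty=6): fills=none; bids=[-] asks=[#1:10@98 #2:6@101]
After op 3 [order #3] limit_sell(price=105, qty=2): fills=none; bids=[-] asks=[#1:10@98 #2:6@101 #3:2@105]
After op 4 [order #4] limit_buy(price=101, qty=10): fills=#4x#1:10@98; bids=[-] asks=[#2:6@101 #3:2@105]
After op 5 [order #5] limit_buy(price=98, qty=4): fills=none; bids=[#5:4@98] asks=[#2:6@101 #3:2@105]
After op 6 [order #6] limit_sell(price=100, qty=3): fills=none; bids=[#5:4@98] asks=[#6:3@100 #2:6@101 #3:2@105]
After op 7 [order #7] market_sell(qty=6): fills=#5x#7:4@98; bids=[-] asks=[#6:3@100 #2:6@101 #3:2@105]
After op 8 cancel(order #4): fills=none; bids=[-] asks=[#6:3@100 #2:6@101 #3:2@105]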